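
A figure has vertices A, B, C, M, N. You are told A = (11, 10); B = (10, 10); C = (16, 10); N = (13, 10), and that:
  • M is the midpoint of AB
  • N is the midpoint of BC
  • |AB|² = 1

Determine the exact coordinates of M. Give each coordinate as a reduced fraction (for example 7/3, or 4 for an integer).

M = (21/2, 10)

1. M_x = 21/2  [2·M = A+B = (11, 10)+(10, 10)]
2. M_y = 10  [2·M = A+B = (11, 10)+(10, 10)]
   so M = (21/2, 10)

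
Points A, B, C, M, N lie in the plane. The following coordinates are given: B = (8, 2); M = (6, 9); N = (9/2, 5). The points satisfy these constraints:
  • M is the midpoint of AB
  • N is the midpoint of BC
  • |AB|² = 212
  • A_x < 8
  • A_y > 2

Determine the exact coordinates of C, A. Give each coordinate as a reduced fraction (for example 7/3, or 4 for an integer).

C = (1, 8)
A = (4, 16)

1. A_x = 4  [A = 2·M−B = 2·(6, 9)−(8, 2)]
2. A_y = 16  [A = 2·M−B = 2·(6, 9)−(8, 2)]
   so A = (4, 16)
3. C_x = 1  [C = 2·N−B = 2·(9/2, 5)−(8, 2)]
4. C_y = 8  [C = 2·N−B = 2·(9/2, 5)−(8, 2)]
   so C = (1, 8)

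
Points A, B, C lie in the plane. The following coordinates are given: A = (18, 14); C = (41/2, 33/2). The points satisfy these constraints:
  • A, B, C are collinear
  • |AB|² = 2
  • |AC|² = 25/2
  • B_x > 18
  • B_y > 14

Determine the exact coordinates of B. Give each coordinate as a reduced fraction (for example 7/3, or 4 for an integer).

1. B_x = 19  [[A, B, C are collinear ⇒ 5/2x-5/2y-10=0] ∩ [|B−(18, 14)|²=2]]
2. B_y = 15  [[A, B, C are collinear ⇒ 5/2x-5/2y-10=0] ∩ [|B−(18, 14)|²=2]]
   so B = (19, 15)

B = (19, 15)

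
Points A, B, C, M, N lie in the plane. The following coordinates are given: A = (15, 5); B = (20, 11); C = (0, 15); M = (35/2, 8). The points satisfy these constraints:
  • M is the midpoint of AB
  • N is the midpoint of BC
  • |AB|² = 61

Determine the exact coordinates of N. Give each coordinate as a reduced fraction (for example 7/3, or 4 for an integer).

N = (10, 13)

1. N_x = 10  [2·N = B+C = (20, 11)+(0, 15)]
2. N_y = 13  [2·N = B+C = (20, 11)+(0, 15)]
   so N = (10, 13)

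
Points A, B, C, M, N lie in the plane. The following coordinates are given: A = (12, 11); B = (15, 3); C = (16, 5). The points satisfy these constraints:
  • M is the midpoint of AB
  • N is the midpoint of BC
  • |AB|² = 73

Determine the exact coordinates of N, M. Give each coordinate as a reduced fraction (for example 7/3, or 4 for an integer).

N = (31/2, 4)
M = (27/2, 7)

1. M_x = 27/2  [2·M = A+B = (12, 11)+(15, 3)]
2. M_y = 7  [2·M = A+B = (12, 11)+(15, 3)]
   so M = (27/2, 7)
3. N_x = 31/2  [2·N = B+C = (15, 3)+(16, 5)]
4. N_y = 4  [2·N = B+C = (15, 3)+(16, 5)]
   so N = (31/2, 4)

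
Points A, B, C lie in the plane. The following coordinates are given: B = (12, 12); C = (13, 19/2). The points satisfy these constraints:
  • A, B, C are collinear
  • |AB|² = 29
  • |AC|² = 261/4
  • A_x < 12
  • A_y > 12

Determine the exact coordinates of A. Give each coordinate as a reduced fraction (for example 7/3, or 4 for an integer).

A = (10, 17)

1. A_x = 10  [[A, B, C are collinear ⇒ 5/2x+1y-42=0] ∩ [|A−(12, 12)|²=29]]
2. A_y = 17  [[A, B, C are collinear ⇒ 5/2x+1y-42=0] ∩ [|A−(12, 12)|²=29]]
   so A = (10, 17)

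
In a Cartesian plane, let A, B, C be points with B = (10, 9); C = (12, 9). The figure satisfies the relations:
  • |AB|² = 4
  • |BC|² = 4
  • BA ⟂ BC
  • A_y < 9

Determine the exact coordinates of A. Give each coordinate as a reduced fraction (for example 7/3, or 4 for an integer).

1. A_x = 10  [[BA ⟂ BC ⇒ 2x-20=0] ∩ [|A−(10, 9)|²=4]]
2. A_y = 7  [[BA ⟂ BC ⇒ 2x-20=0] ∩ [|A−(10, 9)|²=4]]
   so A = (10, 7)

A = (10, 7)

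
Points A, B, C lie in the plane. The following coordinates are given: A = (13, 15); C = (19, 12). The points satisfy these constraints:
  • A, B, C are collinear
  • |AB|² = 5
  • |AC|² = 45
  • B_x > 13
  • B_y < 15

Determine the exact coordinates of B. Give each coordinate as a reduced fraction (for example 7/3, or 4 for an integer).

B = (15, 14)

1. B_x = 15  [[A, B, C are collinear ⇒ -3x-6y+129=0] ∩ [|B−(13, 15)|²=5]]
2. B_y = 14  [[A, B, C are collinear ⇒ -3x-6y+129=0] ∩ [|B−(13, 15)|²=5]]
   so B = (15, 14)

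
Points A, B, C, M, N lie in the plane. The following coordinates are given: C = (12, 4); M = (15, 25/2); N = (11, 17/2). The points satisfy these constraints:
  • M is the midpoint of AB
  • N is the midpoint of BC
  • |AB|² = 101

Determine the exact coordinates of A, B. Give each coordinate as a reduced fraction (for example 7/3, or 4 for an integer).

A = (20, 12)
B = (10, 13)

1. B_x = 10  [B = 2·N−C = 2·(11, 17/2)−(12, 4)]
2. B_y = 13  [B = 2·N−C = 2·(11, 17/2)−(12, 4)]
   so B = (10, 13)
3. A_x = 20  [A = 2·M−B = 2·(15, 25/2)−(10, 13)]
4. A_y = 12  [A = 2·M−B = 2·(15, 25/2)−(10, 13)]
   so A = (20, 12)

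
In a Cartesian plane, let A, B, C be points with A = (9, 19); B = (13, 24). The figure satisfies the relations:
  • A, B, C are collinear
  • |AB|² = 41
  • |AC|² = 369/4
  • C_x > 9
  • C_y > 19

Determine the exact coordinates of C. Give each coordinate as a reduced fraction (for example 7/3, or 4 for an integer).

C = (15, 53/2)

1. C_x = 15  [[A, B, C are collinear ⇒ -5x+4y-31=0] ∩ [|C−(9, 19)|²=369/4]]
2. C_y = 53/2  [[A, B, C are collinear ⇒ -5x+4y-31=0] ∩ [|C−(9, 19)|²=369/4]]
   so C = (15, 53/2)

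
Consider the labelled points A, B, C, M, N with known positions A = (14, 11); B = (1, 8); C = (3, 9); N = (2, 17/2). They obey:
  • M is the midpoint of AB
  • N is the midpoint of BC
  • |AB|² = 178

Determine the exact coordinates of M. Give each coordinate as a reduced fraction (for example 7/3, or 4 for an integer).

M = (15/2, 19/2)

1. M_x = 15/2  [2·M = A+B = (14, 11)+(1, 8)]
2. M_y = 19/2  [2·M = A+B = (14, 11)+(1, 8)]
   so M = (15/2, 19/2)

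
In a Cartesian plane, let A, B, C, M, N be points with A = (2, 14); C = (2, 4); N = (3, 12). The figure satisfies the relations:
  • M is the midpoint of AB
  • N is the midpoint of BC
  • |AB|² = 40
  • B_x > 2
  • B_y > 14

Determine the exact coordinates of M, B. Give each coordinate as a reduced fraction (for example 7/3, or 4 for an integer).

1. B_x = 4  [B = 2·N−C = 2·(3, 12)−(2, 4)]
2. B_y = 20  [B = 2·N−C = 2·(3, 12)−(2, 4)]
   so B = (4, 20)
3. M_x = 3  [2·M = A+B = (2, 14)+(4, 20)]
4. M_y = 17  [2·M = A+B = (2, 14)+(4, 20)]
   so M = (3, 17)

M = (3, 17)
B = (4, 20)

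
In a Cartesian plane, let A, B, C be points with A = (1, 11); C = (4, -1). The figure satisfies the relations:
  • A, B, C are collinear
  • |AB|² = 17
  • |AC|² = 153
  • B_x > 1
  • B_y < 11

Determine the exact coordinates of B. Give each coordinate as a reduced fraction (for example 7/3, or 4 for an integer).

1. B_x = 2  [[A, B, C are collinear ⇒ -12x-3y+45=0] ∩ [|B−(1, 11)|²=17]]
2. B_y = 7  [[A, B, C are collinear ⇒ -12x-3y+45=0] ∩ [|B−(1, 11)|²=17]]
   so B = (2, 7)

B = (2, 7)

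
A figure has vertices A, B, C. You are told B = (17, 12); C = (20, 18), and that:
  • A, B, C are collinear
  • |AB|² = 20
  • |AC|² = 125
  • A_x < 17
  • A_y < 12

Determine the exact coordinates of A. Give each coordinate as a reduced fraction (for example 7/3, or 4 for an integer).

1. A_x = 15  [[A, B, C are collinear ⇒ -6x+3y+66=0] ∩ [|A−(17, 12)|²=20]]
2. A_y = 8  [[A, B, C are collinear ⇒ -6x+3y+66=0] ∩ [|A−(17, 12)|²=20]]
   so A = (15, 8)

A = (15, 8)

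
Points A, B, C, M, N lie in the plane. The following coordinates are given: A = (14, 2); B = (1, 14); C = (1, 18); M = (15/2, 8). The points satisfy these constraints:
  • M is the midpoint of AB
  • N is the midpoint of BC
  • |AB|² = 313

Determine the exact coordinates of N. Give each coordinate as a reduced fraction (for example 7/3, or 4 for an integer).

1. N_x = 1  [2·N = B+C = (1, 14)+(1, 18)]
2. N_y = 16  [2·N = B+C = (1, 14)+(1, 18)]
   so N = (1, 16)

N = (1, 16)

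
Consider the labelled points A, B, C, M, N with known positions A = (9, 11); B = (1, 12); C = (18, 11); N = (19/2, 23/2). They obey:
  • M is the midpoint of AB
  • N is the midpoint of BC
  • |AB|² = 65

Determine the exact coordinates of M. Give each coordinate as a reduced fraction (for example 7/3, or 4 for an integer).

M = (5, 23/2)

1. M_x = 5  [2·M = A+B = (9, 11)+(1, 12)]
2. M_y = 23/2  [2·M = A+B = (9, 11)+(1, 12)]
   so M = (5, 23/2)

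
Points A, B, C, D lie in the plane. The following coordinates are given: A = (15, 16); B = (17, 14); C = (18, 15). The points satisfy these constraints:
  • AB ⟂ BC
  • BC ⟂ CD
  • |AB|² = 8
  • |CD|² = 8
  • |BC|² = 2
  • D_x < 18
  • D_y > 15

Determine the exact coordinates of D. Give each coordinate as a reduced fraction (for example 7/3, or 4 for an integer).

D = (16, 17)

1. D_x = 16  [[BC ⟂ CD ⇒ 1x+1y-33=0] ∩ [|D−(18, 15)|²=8]]
2. D_y = 17  [[BC ⟂ CD ⇒ 1x+1y-33=0] ∩ [|D−(18, 15)|²=8]]
   so D = (16, 17)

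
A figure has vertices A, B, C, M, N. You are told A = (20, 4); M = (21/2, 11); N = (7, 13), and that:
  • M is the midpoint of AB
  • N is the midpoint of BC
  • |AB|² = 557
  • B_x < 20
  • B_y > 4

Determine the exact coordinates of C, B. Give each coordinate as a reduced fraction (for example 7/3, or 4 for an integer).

C = (13, 8)
B = (1, 18)

1. B_x = 1  [B = 2·M−A = 2·(21/2, 11)−(20, 4)]
2. B_y = 18  [B = 2·M−A = 2·(21/2, 11)−(20, 4)]
   so B = (1, 18)
3. C_x = 13  [C = 2·N−B = 2·(7, 13)−(1, 18)]
4. C_y = 8  [C = 2·N−B = 2·(7, 13)−(1, 18)]
   so C = (13, 8)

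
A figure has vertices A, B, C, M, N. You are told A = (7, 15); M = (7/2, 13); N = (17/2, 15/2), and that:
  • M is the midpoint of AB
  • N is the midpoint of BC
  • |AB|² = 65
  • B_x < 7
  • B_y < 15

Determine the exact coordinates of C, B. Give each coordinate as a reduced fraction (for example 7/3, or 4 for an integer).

C = (17, 4)
B = (0, 11)

1. B_x = 0  [B = 2·M−A = 2·(7/2, 13)−(7, 15)]
2. B_y = 11  [B = 2·M−A = 2·(7/2, 13)−(7, 15)]
   so B = (0, 11)
3. C_x = 17  [C = 2·N−B = 2·(17/2, 15/2)−(0, 11)]
4. C_y = 4  [C = 2·N−B = 2·(17/2, 15/2)−(0, 11)]
   so C = (17, 4)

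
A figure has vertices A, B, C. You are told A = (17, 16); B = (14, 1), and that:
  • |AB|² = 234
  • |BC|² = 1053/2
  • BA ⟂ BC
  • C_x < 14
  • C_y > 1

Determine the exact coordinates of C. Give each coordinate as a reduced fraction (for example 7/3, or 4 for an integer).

1. C_x = -17/2  [[BA ⟂ BC ⇒ 3x+15y-57=0] ∩ [|C−(14, 1)|²=1053/2]]
2. C_y = 11/2  [[BA ⟂ BC ⇒ 3x+15y-57=0] ∩ [|C−(14, 1)|²=1053/2]]
   so C = (-17/2, 11/2)

C = (-17/2, 11/2)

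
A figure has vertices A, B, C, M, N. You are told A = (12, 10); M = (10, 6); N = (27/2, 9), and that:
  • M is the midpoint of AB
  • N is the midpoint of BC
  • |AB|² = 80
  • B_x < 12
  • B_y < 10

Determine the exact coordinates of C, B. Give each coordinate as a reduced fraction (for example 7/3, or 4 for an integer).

1. B_x = 8  [B = 2·M−A = 2·(10, 6)−(12, 10)]
2. B_y = 2  [B = 2·M−A = 2·(10, 6)−(12, 10)]
   so B = (8, 2)
3. C_x = 19  [C = 2·N−B = 2·(27/2, 9)−(8, 2)]
4. C_y = 16  [C = 2·N−B = 2·(27/2, 9)−(8, 2)]
   so C = (19, 16)

C = (19, 16)
B = (8, 2)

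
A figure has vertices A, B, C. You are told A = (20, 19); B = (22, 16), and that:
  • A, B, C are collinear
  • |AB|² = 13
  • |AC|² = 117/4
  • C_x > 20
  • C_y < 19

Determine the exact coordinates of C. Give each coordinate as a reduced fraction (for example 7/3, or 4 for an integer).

1. C_x = 23  [[A, B, C are collinear ⇒ 3x+2y-98=0] ∩ [|C−(20, 19)|²=117/4]]
2. C_y = 29/2  [[A, B, C are collinear ⇒ 3x+2y-98=0] ∩ [|C−(20, 19)|²=117/4]]
   so C = (23, 29/2)

C = (23, 29/2)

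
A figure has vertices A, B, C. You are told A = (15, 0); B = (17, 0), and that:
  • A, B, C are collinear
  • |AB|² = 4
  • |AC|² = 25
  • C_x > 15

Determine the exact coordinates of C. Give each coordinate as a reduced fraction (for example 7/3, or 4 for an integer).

C = (20, 0)

1. C_x = 20  [[A, B, C are collinear ⇒ 2y=0] ∩ [|C−(15, 0)|²=25]]
2. C_y = 0  [[A, B, C are collinear ⇒ 2y=0] ∩ [|C−(15, 0)|²=25]]
   so C = (20, 0)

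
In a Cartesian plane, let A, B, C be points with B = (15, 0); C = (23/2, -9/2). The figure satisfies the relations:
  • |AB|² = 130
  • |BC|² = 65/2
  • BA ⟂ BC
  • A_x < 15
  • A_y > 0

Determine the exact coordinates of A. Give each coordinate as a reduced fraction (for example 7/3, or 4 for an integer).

1. A_x = 6  [[BA ⟂ BC ⇒ -7/2x-9/2y+105/2=0] ∩ [|A−(15, 0)|²=130]]
2. A_y = 7  [[BA ⟂ BC ⇒ -7/2x-9/2y+105/2=0] ∩ [|A−(15, 0)|²=130]]
   so A = (6, 7)

A = (6, 7)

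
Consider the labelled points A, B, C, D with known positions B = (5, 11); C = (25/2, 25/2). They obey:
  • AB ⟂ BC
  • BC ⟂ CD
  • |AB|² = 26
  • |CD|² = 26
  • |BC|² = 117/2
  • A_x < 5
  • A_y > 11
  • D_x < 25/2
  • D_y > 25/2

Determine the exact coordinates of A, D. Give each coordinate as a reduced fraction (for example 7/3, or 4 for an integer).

A = (4, 16)
D = (23/2, 35/2)

1. A_x = 4  [[AB ⟂ BC ⇒ -15/2x-3/2y+54=0] ∩ [|A−(5, 11)|²=26]]
2. A_y = 16  [[AB ⟂ BC ⇒ -15/2x-3/2y+54=0] ∩ [|A−(5, 11)|²=26]]
   so A = (4, 16)
3. D_x = 23/2  [[BC ⟂ CD ⇒ 15/2x+3/2y-225/2=0] ∩ [|D−(25/2, 25/2)|²=26]]
4. D_y = 35/2  [[BC ⟂ CD ⇒ 15/2x+3/2y-225/2=0] ∩ [|D−(25/2, 25/2)|²=26]]
   so D = (23/2, 35/2)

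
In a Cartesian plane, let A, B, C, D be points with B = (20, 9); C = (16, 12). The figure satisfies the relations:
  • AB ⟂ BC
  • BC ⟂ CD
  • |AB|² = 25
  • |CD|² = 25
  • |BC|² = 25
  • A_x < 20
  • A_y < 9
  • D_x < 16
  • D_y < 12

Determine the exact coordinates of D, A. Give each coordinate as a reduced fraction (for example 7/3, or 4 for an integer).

D = (13, 8)
A = (17, 5)

1. D_x = 13  [[BC ⟂ CD ⇒ -4x+3y+28=0] ∩ [|D−(16, 12)|²=25]]
2. D_y = 8  [[BC ⟂ CD ⇒ -4x+3y+28=0] ∩ [|D−(16, 12)|²=25]]
   so D = (13, 8)
3. A_x = 17  [[AB ⟂ BC ⇒ 4x-3y-53=0] ∩ [|A−(20, 9)|²=25]]
4. A_y = 5  [[AB ⟂ BC ⇒ 4x-3y-53=0] ∩ [|A−(20, 9)|²=25]]
   so A = (17, 5)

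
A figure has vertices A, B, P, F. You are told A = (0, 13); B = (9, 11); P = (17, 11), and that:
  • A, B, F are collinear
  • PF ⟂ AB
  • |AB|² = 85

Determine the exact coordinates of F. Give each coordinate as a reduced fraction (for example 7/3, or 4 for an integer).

1. F_x = 1413/85  [[A, B, F are collinear ⇒ 2x+9y-117=0] ∩ [PF ⟂ AB ⇒ 9x-2y-131=0]]
2. F_y = 791/85  [[A, B, F are collinear ⇒ 2x+9y-117=0] ∩ [PF ⟂ AB ⇒ 9x-2y-131=0]]
   so F = (1413/85, 791/85)

F = (1413/85, 791/85)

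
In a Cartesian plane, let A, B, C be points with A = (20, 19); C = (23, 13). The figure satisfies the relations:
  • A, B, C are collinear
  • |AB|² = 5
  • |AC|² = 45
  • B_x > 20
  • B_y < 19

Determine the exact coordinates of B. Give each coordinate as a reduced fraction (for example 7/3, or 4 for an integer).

B = (21, 17)

1. B_x = 21  [[A, B, C are collinear ⇒ -6x-3y+177=0] ∩ [|B−(20, 19)|²=5]]
2. B_y = 17  [[A, B, C are collinear ⇒ -6x-3y+177=0] ∩ [|B−(20, 19)|²=5]]
   so B = (21, 17)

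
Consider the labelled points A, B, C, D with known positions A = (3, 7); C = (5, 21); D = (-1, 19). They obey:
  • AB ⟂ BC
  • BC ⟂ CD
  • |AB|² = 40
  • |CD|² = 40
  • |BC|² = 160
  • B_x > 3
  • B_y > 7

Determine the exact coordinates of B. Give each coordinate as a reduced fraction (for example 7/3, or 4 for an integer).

B = (9, 9)

1. B_x = 9  [[BC ⟂ CD ⇒ 6x+2y-72=0] ∩ [|B−(3, 7)|²=40]]
2. B_y = 9  [[BC ⟂ CD ⇒ 6x+2y-72=0] ∩ [|B−(3, 7)|²=40]]
   so B = (9, 9)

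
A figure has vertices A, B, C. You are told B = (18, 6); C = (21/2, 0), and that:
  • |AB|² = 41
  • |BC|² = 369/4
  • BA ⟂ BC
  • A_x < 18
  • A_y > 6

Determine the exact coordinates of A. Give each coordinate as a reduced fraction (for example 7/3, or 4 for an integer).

1. A_x = 14  [[BA ⟂ BC ⇒ -15/2x-6y+171=0] ∩ [|A−(18, 6)|²=41]]
2. A_y = 11  [[BA ⟂ BC ⇒ -15/2x-6y+171=0] ∩ [|A−(18, 6)|²=41]]
   so A = (14, 11)

A = (14, 11)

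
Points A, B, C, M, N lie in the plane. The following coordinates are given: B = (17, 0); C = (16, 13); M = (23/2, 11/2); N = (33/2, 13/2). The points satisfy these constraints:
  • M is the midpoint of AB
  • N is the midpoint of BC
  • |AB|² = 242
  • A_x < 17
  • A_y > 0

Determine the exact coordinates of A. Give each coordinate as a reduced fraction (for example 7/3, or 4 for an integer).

1. A_x = 6  [A = 2·M−B = 2·(23/2, 11/2)−(17, 0)]
2. A_y = 11  [A = 2·M−B = 2·(23/2, 11/2)−(17, 0)]
   so A = (6, 11)

A = (6, 11)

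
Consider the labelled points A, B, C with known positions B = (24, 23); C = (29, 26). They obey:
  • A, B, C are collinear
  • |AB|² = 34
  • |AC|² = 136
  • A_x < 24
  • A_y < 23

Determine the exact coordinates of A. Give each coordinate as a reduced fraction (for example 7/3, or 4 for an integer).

A = (19, 20)

1. A_x = 19  [[A, B, C are collinear ⇒ -3x+5y-43=0] ∩ [|A−(24, 23)|²=34]]
2. A_y = 20  [[A, B, C are collinear ⇒ -3x+5y-43=0] ∩ [|A−(24, 23)|²=34]]
   so A = (19, 20)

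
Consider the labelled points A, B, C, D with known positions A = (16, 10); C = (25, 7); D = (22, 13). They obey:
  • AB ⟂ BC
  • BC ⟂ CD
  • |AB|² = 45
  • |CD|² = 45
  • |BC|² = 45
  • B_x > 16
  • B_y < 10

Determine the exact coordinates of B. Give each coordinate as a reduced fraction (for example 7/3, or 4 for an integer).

B = (19, 4)

1. B_x = 19  [[BC ⟂ CD ⇒ 3x-6y-33=0] ∩ [|B−(16, 10)|²=45]]
2. B_y = 4  [[BC ⟂ CD ⇒ 3x-6y-33=0] ∩ [|B−(16, 10)|²=45]]
   so B = (19, 4)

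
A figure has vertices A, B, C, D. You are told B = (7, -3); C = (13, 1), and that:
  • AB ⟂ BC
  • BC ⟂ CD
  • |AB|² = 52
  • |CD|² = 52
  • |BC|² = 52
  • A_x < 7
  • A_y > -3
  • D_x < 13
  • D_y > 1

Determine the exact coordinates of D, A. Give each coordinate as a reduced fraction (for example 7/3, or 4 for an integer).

D = (9, 7)
A = (3, 3)

1. D_x = 9  [[BC ⟂ CD ⇒ 6x+4y-82=0] ∩ [|D−(13, 1)|²=52]]
2. D_y = 7  [[BC ⟂ CD ⇒ 6x+4y-82=0] ∩ [|D−(13, 1)|²=52]]
   so D = (9, 7)
3. A_x = 3  [[AB ⟂ BC ⇒ -6x-4y+30=0] ∩ [|A−(7, -3)|²=52]]
4. A_y = 3  [[AB ⟂ BC ⇒ -6x-4y+30=0] ∩ [|A−(7, -3)|²=52]]
   so A = (3, 3)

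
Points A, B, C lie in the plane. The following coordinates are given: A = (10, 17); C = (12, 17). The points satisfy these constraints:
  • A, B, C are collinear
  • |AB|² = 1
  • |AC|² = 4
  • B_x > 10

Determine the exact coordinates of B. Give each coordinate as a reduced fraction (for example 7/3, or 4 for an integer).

1. B_x = 11  [[A, B, C are collinear ⇒ -2y+34=0] ∩ [|B−(10, 17)|²=1]]
2. B_y = 17  [[A, B, C are collinear ⇒ -2y+34=0] ∩ [|B−(10, 17)|²=1]]
   so B = (11, 17)

B = (11, 17)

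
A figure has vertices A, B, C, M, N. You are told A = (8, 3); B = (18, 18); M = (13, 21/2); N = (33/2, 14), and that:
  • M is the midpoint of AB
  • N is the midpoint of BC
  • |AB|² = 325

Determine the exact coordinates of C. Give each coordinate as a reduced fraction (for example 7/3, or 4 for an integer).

1. C_x = 15  [C = 2·N−B = 2·(33/2, 14)−(18, 18)]
2. C_y = 10  [C = 2·N−B = 2·(33/2, 14)−(18, 18)]
   so C = (15, 10)

C = (15, 10)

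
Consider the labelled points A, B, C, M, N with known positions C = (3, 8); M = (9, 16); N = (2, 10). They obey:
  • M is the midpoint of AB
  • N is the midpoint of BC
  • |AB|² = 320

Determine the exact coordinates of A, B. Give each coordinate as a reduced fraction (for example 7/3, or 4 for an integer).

1. B_x = 1  [B = 2·N−C = 2·(2, 10)−(3, 8)]
2. B_y = 12  [B = 2·N−C = 2·(2, 10)−(3, 8)]
   so B = (1, 12)
3. A_x = 17  [A = 2·M−B = 2·(9, 16)−(1, 12)]
4. A_y = 20  [A = 2·M−B = 2·(9, 16)−(1, 12)]
   so A = (17, 20)

A = (17, 20)
B = (1, 12)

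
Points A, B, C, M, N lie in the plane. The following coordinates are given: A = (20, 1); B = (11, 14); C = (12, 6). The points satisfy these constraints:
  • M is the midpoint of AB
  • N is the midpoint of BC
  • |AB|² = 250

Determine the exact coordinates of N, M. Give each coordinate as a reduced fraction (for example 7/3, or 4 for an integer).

1. M_x = 31/2  [2·M = A+B = (20, 1)+(11, 14)]
2. M_y = 15/2  [2·M = A+B = (20, 1)+(11, 14)]
   so M = (31/2, 15/2)
3. N_x = 23/2  [2·N = B+C = (11, 14)+(12, 6)]
4. N_y = 10  [2·N = B+C = (11, 14)+(12, 6)]
   so N = (23/2, 10)

N = (23/2, 10)
M = (31/2, 15/2)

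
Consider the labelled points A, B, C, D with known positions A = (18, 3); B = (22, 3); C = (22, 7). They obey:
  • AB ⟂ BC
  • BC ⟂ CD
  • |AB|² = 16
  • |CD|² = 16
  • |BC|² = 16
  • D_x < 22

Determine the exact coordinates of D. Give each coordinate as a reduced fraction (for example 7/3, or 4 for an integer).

D = (18, 7)

1. D_x = 18  [[BC ⟂ CD ⇒ 4y-28=0] ∩ [|D−(22, 7)|²=16]]
2. D_y = 7  [[BC ⟂ CD ⇒ 4y-28=0] ∩ [|D−(22, 7)|²=16]]
   so D = (18, 7)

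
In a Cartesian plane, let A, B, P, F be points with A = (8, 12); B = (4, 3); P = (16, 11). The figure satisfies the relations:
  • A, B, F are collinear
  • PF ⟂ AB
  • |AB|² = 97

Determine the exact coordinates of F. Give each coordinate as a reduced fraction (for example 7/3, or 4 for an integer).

F = (868/97, 1371/97)

1. F_x = 868/97  [[A, B, F are collinear ⇒ 9x-4y-24=0] ∩ [PF ⟂ AB ⇒ -4x-9y+163=0]]
2. F_y = 1371/97  [[A, B, F are collinear ⇒ 9x-4y-24=0] ∩ [PF ⟂ AB ⇒ -4x-9y+163=0]]
   so F = (868/97, 1371/97)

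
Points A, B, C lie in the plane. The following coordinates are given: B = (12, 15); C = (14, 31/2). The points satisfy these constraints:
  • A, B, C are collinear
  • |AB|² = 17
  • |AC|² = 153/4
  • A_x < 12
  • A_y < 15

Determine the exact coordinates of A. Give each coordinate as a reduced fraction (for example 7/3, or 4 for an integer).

A = (8, 14)

1. A_x = 8  [[A, B, C are collinear ⇒ -1/2x+2y-24=0] ∩ [|A−(12, 15)|²=17]]
2. A_y = 14  [[A, B, C are collinear ⇒ -1/2x+2y-24=0] ∩ [|A−(12, 15)|²=17]]
   so A = (8, 14)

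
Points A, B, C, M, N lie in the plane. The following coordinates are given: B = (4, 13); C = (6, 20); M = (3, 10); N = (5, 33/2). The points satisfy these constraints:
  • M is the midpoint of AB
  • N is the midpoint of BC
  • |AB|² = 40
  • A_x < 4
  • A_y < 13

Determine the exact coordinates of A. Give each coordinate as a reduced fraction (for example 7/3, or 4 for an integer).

A = (2, 7)

1. A_x = 2  [A = 2·M−B = 2·(3, 10)−(4, 13)]
2. A_y = 7  [A = 2·M−B = 2·(3, 10)−(4, 13)]
   so A = (2, 7)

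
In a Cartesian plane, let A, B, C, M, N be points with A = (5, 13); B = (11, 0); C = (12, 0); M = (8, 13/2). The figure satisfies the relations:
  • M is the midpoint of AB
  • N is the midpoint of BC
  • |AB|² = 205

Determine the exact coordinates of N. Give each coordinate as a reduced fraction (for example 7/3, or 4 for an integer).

N = (23/2, 0)

1. N_x = 23/2  [2·N = B+C = (11, 0)+(12, 0)]
2. N_y = 0  [2·N = B+C = (11, 0)+(12, 0)]
   so N = (23/2, 0)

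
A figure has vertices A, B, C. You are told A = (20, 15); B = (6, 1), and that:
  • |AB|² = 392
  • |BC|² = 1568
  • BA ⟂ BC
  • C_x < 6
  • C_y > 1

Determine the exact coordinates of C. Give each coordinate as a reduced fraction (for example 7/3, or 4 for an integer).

C = (-22, 29)

1. C_x = -22  [[BA ⟂ BC ⇒ 14x+14y-98=0] ∩ [|C−(6, 1)|²=1568]]
2. C_y = 29  [[BA ⟂ BC ⇒ 14x+14y-98=0] ∩ [|C−(6, 1)|²=1568]]
   so C = (-22, 29)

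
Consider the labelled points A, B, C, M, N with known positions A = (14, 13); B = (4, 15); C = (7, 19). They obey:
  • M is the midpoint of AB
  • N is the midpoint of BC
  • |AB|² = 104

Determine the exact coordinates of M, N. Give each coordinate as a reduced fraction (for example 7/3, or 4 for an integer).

M = (9, 14)
N = (11/2, 17)

1. M_x = 9  [2·M = A+B = (14, 13)+(4, 15)]
2. M_y = 14  [2·M = A+B = (14, 13)+(4, 15)]
   so M = (9, 14)
3. N_x = 11/2  [2·N = B+C = (4, 15)+(7, 19)]
4. N_y = 17  [2·N = B+C = (4, 15)+(7, 19)]
   so N = (11/2, 17)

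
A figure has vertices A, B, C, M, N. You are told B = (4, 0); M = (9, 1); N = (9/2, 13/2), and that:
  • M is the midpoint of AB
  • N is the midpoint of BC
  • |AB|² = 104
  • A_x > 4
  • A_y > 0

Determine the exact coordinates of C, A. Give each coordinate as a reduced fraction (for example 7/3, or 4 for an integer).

1. A_x = 14  [A = 2·M−B = 2·(9, 1)−(4, 0)]
2. A_y = 2  [A = 2·M−B = 2·(9, 1)−(4, 0)]
   so A = (14, 2)
3. C_x = 5  [C = 2·N−B = 2·(9/2, 13/2)−(4, 0)]
4. C_y = 13  [C = 2·N−B = 2·(9/2, 13/2)−(4, 0)]
   so C = (5, 13)

C = (5, 13)
A = (14, 2)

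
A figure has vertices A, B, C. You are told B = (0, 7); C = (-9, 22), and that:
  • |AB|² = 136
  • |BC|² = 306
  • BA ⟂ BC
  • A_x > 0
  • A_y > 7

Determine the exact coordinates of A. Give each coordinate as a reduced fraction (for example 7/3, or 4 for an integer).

A = (10, 13)

1. A_x = 10  [[BA ⟂ BC ⇒ -9x+15y-105=0] ∩ [|A−(0, 7)|²=136]]
2. A_y = 13  [[BA ⟂ BC ⇒ -9x+15y-105=0] ∩ [|A−(0, 7)|²=136]]
   so A = (10, 13)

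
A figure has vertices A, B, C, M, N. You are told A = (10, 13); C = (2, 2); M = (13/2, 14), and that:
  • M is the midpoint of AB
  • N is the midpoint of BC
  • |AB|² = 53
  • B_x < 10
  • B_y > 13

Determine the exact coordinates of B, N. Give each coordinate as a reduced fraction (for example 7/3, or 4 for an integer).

B = (3, 15)
N = (5/2, 17/2)

1. B_x = 3  [B = 2·M−A = 2·(13/2, 14)−(10, 13)]
2. B_y = 15  [B = 2·M−A = 2·(13/2, 14)−(10, 13)]
   so B = (3, 15)
3. N_x = 5/2  [2·N = B+C = (3, 15)+(2, 2)]
4. N_y = 17/2  [2·N = B+C = (3, 15)+(2, 2)]
   so N = (5/2, 17/2)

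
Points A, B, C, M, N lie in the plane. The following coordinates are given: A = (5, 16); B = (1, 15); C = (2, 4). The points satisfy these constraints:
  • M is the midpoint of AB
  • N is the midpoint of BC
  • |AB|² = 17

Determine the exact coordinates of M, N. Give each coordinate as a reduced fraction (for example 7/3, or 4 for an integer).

M = (3, 31/2)
N = (3/2, 19/2)

1. M_x = 3  [2·M = A+B = (5, 16)+(1, 15)]
2. M_y = 31/2  [2·M = A+B = (5, 16)+(1, 15)]
   so M = (3, 31/2)
3. N_x = 3/2  [2·N = B+C = (1, 15)+(2, 4)]
4. N_y = 19/2  [2·N = B+C = (1, 15)+(2, 4)]
   so N = (3/2, 19/2)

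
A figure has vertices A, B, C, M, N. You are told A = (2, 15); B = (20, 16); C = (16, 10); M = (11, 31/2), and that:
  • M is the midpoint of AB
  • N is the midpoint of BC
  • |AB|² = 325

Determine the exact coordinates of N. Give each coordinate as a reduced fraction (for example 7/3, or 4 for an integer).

N = (18, 13)

1. N_x = 18  [2·N = B+C = (20, 16)+(16, 10)]
2. N_y = 13  [2·N = B+C = (20, 16)+(16, 10)]
   so N = (18, 13)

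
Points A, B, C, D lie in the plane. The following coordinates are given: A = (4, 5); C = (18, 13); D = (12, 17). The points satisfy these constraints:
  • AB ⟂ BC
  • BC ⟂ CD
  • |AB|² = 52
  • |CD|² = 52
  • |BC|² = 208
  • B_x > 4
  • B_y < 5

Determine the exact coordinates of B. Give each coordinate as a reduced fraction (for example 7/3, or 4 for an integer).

1. B_x = 10  [[BC ⟂ CD ⇒ 6x-4y-56=0] ∩ [|B−(4, 5)|²=52]]
2. B_y = 1  [[BC ⟂ CD ⇒ 6x-4y-56=0] ∩ [|B−(4, 5)|²=52]]
   so B = (10, 1)

B = (10, 1)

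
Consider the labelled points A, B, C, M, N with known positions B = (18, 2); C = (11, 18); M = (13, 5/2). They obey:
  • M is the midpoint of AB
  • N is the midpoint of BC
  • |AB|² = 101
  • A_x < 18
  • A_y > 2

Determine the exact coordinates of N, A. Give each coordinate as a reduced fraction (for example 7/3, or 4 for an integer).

1. A_x = 8  [A = 2·M−B = 2·(13, 5/2)−(18, 2)]
2. A_y = 3  [A = 2·M−B = 2·(13, 5/2)−(18, 2)]
   so A = (8, 3)
3. N_x = 29/2  [2·N = B+C = (18, 2)+(11, 18)]
4. N_y = 10  [2·N = B+C = (18, 2)+(11, 18)]
   so N = (29/2, 10)

N = (29/2, 10)
A = (8, 3)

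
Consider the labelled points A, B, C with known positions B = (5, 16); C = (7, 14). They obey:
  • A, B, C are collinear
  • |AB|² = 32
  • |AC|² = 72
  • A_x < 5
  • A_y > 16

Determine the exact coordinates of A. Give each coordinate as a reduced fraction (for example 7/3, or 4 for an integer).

1. A_x = 1  [[A, B, C are collinear ⇒ 2x+2y-42=0] ∩ [|A−(5, 16)|²=32]]
2. A_y = 20  [[A, B, C are collinear ⇒ 2x+2y-42=0] ∩ [|A−(5, 16)|²=32]]
   so A = (1, 20)

A = (1, 20)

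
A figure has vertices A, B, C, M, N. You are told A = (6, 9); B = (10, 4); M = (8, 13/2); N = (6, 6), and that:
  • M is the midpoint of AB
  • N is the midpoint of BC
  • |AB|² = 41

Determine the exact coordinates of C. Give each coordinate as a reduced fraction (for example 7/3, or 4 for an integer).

1. C_x = 2  [C = 2·N−B = 2·(6, 6)−(10, 4)]
2. C_y = 8  [C = 2·N−B = 2·(6, 6)−(10, 4)]
   so C = (2, 8)

C = (2, 8)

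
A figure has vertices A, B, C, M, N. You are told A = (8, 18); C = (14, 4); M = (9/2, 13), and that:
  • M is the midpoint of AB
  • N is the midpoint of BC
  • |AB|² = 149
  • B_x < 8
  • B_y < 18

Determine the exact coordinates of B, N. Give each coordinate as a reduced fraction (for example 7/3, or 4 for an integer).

1. B_x = 1  [B = 2·M−A = 2·(9/2, 13)−(8, 18)]
2. B_y = 8  [B = 2·M−A = 2·(9/2, 13)−(8, 18)]
   so B = (1, 8)
3. N_x = 15/2  [2·N = B+C = (1, 8)+(14, 4)]
4. N_y = 6  [2·N = B+C = (1, 8)+(14, 4)]
   so N = (15/2, 6)

B = (1, 8)
N = (15/2, 6)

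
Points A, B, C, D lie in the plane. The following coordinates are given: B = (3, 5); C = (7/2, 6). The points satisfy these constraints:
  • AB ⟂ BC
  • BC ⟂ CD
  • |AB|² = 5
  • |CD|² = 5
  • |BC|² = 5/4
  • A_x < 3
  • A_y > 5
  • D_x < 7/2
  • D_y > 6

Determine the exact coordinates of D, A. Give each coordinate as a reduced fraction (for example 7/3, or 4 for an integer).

1. D_x = 3/2  [[BC ⟂ CD ⇒ 1/2x+1y-31/4=0] ∩ [|D−(7/2, 6)|²=5]]
2. D_y = 7  [[BC ⟂ CD ⇒ 1/2x+1y-31/4=0] ∩ [|D−(7/2, 6)|²=5]]
   so D = (3/2, 7)
3. A_x = 1  [[AB ⟂ BC ⇒ -1/2x-1y+13/2=0] ∩ [|A−(3, 5)|²=5]]
4. A_y = 6  [[AB ⟂ BC ⇒ -1/2x-1y+13/2=0] ∩ [|A−(3, 5)|²=5]]
   so A = (1, 6)

D = (3/2, 7)
A = (1, 6)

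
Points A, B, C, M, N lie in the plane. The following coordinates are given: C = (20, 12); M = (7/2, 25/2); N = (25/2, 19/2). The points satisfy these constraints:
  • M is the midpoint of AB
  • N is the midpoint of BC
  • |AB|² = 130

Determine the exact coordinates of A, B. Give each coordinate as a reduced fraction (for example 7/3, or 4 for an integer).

A = (2, 18)
B = (5, 7)

1. B_x = 5  [B = 2·N−C = 2·(25/2, 19/2)−(20, 12)]
2. B_y = 7  [B = 2·N−C = 2·(25/2, 19/2)−(20, 12)]
   so B = (5, 7)
3. A_x = 2  [A = 2·M−B = 2·(7/2, 25/2)−(5, 7)]
4. A_y = 18  [A = 2·M−B = 2·(7/2, 25/2)−(5, 7)]
   so A = (2, 18)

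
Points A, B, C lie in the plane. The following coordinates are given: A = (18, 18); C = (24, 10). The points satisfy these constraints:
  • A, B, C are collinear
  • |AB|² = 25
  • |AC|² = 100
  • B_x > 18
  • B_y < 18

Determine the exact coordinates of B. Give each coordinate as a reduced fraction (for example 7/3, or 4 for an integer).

B = (21, 14)

1. B_x = 21  [[A, B, C are collinear ⇒ -8x-6y+252=0] ∩ [|B−(18, 18)|²=25]]
2. B_y = 14  [[A, B, C are collinear ⇒ -8x-6y+252=0] ∩ [|B−(18, 18)|²=25]]
   so B = (21, 14)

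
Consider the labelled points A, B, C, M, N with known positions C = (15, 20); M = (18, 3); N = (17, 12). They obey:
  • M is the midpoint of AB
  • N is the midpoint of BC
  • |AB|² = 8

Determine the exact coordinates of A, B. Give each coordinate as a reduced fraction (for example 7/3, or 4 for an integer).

A = (17, 2)
B = (19, 4)

1. B_x = 19  [B = 2·N−C = 2·(17, 12)−(15, 20)]
2. B_y = 4  [B = 2·N−C = 2·(17, 12)−(15, 20)]
   so B = (19, 4)
3. A_x = 17  [A = 2·M−B = 2·(18, 3)−(19, 4)]
4. A_y = 2  [A = 2·M−B = 2·(18, 3)−(19, 4)]
   so A = (17, 2)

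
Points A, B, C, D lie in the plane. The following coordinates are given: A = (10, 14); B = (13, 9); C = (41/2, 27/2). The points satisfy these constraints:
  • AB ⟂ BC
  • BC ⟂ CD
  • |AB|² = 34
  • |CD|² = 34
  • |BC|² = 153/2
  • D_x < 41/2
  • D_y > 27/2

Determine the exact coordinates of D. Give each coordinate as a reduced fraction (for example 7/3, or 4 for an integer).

D = (35/2, 37/2)

1. D_x = 35/2  [[BC ⟂ CD ⇒ 15/2x+9/2y-429/2=0] ∩ [|D−(41/2, 27/2)|²=34]]
2. D_y = 37/2  [[BC ⟂ CD ⇒ 15/2x+9/2y-429/2=0] ∩ [|D−(41/2, 27/2)|²=34]]
   so D = (35/2, 37/2)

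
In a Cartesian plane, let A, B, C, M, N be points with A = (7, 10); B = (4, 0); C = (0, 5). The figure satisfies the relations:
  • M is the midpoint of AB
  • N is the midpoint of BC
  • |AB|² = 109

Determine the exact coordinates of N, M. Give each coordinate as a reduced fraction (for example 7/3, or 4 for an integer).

1. M_x = 11/2  [2·M = A+B = (7, 10)+(4, 0)]
2. M_y = 5  [2·M = A+B = (7, 10)+(4, 0)]
   so M = (11/2, 5)
3. N_x = 2  [2·N = B+C = (4, 0)+(0, 5)]
4. N_y = 5/2  [2·N = B+C = (4, 0)+(0, 5)]
   so N = (2, 5/2)

N = (2, 5/2)
M = (11/2, 5)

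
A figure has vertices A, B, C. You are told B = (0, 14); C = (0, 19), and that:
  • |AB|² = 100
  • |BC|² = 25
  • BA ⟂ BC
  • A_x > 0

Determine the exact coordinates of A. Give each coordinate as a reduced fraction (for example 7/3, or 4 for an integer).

A = (10, 14)

1. A_x = 10  [[BA ⟂ BC ⇒ 5y-70=0] ∩ [|A−(0, 14)|²=100]]
2. A_y = 14  [[BA ⟂ BC ⇒ 5y-70=0] ∩ [|A−(0, 14)|²=100]]
   so A = (10, 14)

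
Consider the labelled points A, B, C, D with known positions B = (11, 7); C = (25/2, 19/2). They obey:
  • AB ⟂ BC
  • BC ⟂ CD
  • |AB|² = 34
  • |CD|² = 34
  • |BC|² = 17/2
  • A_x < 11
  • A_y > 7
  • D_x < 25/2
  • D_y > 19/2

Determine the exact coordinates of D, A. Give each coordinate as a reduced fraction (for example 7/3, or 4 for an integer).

D = (15/2, 25/2)
A = (6, 10)

1. D_x = 15/2  [[BC ⟂ CD ⇒ 3/2x+5/2y-85/2=0] ∩ [|D−(25/2, 19/2)|²=34]]
2. D_y = 25/2  [[BC ⟂ CD ⇒ 3/2x+5/2y-85/2=0] ∩ [|D−(25/2, 19/2)|²=34]]
   so D = (15/2, 25/2)
3. A_x = 6  [[AB ⟂ BC ⇒ -3/2x-5/2y+34=0] ∩ [|A−(11, 7)|²=34]]
4. A_y = 10  [[AB ⟂ BC ⇒ -3/2x-5/2y+34=0] ∩ [|A−(11, 7)|²=34]]
   so A = (6, 10)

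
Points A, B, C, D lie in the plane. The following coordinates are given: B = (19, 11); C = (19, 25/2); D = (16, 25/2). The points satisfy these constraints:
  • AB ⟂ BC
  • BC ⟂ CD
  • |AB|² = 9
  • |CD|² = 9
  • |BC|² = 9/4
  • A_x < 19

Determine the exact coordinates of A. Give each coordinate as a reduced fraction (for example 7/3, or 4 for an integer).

1. A_x = 16  [[AB ⟂ BC ⇒ -3/2y+33/2=0] ∩ [|A−(19, 11)|²=9]]
2. A_y = 11  [[AB ⟂ BC ⇒ -3/2y+33/2=0] ∩ [|A−(19, 11)|²=9]]
   so A = (16, 11)

A = (16, 11)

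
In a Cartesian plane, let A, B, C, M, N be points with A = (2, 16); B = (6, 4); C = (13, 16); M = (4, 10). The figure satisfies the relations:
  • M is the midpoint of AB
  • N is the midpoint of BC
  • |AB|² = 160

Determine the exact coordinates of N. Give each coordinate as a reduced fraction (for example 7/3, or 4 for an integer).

N = (19/2, 10)

1. N_x = 19/2  [2·N = B+C = (6, 4)+(13, 16)]
2. N_y = 10  [2·N = B+C = (6, 4)+(13, 16)]
   so N = (19/2, 10)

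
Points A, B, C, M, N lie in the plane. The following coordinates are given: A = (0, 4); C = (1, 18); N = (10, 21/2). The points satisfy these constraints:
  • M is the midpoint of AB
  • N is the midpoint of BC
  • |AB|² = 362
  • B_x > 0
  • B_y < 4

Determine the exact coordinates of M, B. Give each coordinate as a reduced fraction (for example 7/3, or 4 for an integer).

M = (19/2, 7/2)
B = (19, 3)

1. B_x = 19  [B = 2·N−C = 2·(10, 21/2)−(1, 18)]
2. B_y = 3  [B = 2·N−C = 2·(10, 21/2)−(1, 18)]
   so B = (19, 3)
3. M_x = 19/2  [2·M = A+B = (0, 4)+(19, 3)]
4. M_y = 7/2  [2·M = A+B = (0, 4)+(19, 3)]
   so M = (19/2, 7/2)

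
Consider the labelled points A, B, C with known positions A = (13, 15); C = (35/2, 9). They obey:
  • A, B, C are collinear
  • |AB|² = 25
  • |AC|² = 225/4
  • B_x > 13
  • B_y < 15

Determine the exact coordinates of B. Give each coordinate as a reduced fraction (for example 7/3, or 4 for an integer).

B = (16, 11)

1. B_x = 16  [[A, B, C are collinear ⇒ -6x-9/2y+291/2=0] ∩ [|B−(13, 15)|²=25]]
2. B_y = 11  [[A, B, C are collinear ⇒ -6x-9/2y+291/2=0] ∩ [|B−(13, 15)|²=25]]
   so B = (16, 11)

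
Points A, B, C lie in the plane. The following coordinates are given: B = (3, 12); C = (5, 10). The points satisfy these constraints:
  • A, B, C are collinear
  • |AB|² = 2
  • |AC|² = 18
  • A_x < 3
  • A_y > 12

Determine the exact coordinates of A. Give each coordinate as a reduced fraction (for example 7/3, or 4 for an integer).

A = (2, 13)

1. A_x = 2  [[A, B, C are collinear ⇒ 2x+2y-30=0] ∩ [|A−(3, 12)|²=2]]
2. A_y = 13  [[A, B, C are collinear ⇒ 2x+2y-30=0] ∩ [|A−(3, 12)|²=2]]
   so A = (2, 13)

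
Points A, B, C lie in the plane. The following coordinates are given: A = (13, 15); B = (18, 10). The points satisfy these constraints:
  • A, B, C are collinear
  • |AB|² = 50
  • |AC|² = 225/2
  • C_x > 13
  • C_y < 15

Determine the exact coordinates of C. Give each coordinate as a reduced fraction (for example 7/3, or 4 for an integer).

C = (41/2, 15/2)

1. C_x = 41/2  [[A, B, C are collinear ⇒ 5x+5y-140=0] ∩ [|C−(13, 15)|²=225/2]]
2. C_y = 15/2  [[A, B, C are collinear ⇒ 5x+5y-140=0] ∩ [|C−(13, 15)|²=225/2]]
   so C = (41/2, 15/2)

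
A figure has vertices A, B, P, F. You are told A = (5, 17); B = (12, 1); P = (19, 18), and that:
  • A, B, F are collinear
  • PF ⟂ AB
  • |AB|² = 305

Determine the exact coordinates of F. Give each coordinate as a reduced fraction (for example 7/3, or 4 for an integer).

1. F_x = 2099/305  [[A, B, F are collinear ⇒ 16x+7y-199=0] ∩ [PF ⟂ AB ⇒ 7x-16y+155=0]]
2. F_y = 3873/305  [[A, B, F are collinear ⇒ 16x+7y-199=0] ∩ [PF ⟂ AB ⇒ 7x-16y+155=0]]
   so F = (2099/305, 3873/305)

F = (2099/305, 3873/305)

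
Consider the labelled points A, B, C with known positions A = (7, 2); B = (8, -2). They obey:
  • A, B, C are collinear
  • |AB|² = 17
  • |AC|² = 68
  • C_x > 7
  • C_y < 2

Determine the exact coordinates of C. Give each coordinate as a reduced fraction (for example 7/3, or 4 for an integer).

1. C_x = 9  [[A, B, C are collinear ⇒ 4x+1y-30=0] ∩ [|C−(7, 2)|²=68]]
2. C_y = -6  [[A, B, C are collinear ⇒ 4x+1y-30=0] ∩ [|C−(7, 2)|²=68]]
   so C = (9, -6)

C = (9, -6)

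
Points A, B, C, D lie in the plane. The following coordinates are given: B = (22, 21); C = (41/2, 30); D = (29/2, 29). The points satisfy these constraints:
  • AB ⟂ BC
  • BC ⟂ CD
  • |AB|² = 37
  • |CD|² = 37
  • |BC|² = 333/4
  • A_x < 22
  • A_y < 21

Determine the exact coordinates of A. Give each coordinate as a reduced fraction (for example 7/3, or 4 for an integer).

1. A_x = 16  [[AB ⟂ BC ⇒ 3/2x-9y+156=0] ∩ [|A−(22, 21)|²=37]]
2. A_y = 20  [[AB ⟂ BC ⇒ 3/2x-9y+156=0] ∩ [|A−(22, 21)|²=37]]
   so A = (16, 20)

A = (16, 20)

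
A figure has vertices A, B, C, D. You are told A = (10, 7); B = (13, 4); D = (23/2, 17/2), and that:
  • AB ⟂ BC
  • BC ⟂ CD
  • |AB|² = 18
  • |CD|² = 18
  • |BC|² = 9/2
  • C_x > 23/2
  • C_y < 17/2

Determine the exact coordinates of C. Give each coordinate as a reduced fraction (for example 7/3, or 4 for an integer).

1. C_x = 29/2  [[AB ⟂ BC ⇒ 3x-3y-27=0] ∩ [|C−(23/2, 17/2)|²=18]]
2. C_y = 11/2  [[AB ⟂ BC ⇒ 3x-3y-27=0] ∩ [|C−(23/2, 17/2)|²=18]]
   so C = (29/2, 11/2)

C = (29/2, 11/2)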